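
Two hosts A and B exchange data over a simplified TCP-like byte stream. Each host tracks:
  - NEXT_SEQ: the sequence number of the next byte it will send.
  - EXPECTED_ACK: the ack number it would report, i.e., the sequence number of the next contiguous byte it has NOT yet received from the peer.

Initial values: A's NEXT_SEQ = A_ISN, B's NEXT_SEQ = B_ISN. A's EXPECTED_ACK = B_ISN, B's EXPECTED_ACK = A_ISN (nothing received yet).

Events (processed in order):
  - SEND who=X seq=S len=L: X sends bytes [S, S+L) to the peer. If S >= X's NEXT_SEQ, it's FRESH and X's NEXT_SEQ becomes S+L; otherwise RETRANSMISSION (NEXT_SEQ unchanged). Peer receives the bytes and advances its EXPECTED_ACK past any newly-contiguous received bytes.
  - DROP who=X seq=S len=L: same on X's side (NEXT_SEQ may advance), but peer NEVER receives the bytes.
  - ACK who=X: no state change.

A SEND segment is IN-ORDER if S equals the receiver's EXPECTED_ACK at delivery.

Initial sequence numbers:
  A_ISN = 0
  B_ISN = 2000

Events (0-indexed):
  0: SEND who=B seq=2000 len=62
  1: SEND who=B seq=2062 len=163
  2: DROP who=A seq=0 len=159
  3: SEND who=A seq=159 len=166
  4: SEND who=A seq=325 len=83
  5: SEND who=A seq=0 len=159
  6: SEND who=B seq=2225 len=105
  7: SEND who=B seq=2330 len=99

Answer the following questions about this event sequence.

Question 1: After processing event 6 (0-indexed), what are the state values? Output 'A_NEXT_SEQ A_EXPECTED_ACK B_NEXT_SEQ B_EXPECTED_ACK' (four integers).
After event 0: A_seq=0 A_ack=2062 B_seq=2062 B_ack=0
After event 1: A_seq=0 A_ack=2225 B_seq=2225 B_ack=0
After event 2: A_seq=159 A_ack=2225 B_seq=2225 B_ack=0
After event 3: A_seq=325 A_ack=2225 B_seq=2225 B_ack=0
After event 4: A_seq=408 A_ack=2225 B_seq=2225 B_ack=0
After event 5: A_seq=408 A_ack=2225 B_seq=2225 B_ack=408
After event 6: A_seq=408 A_ack=2330 B_seq=2330 B_ack=408

408 2330 2330 408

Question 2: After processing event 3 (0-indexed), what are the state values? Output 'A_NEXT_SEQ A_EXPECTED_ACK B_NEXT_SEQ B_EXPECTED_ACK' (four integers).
After event 0: A_seq=0 A_ack=2062 B_seq=2062 B_ack=0
After event 1: A_seq=0 A_ack=2225 B_seq=2225 B_ack=0
After event 2: A_seq=159 A_ack=2225 B_seq=2225 B_ack=0
After event 3: A_seq=325 A_ack=2225 B_seq=2225 B_ack=0

325 2225 2225 0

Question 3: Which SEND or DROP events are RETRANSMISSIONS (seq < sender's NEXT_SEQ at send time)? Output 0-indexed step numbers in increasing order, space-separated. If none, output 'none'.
Answer: 5

Derivation:
Step 0: SEND seq=2000 -> fresh
Step 1: SEND seq=2062 -> fresh
Step 2: DROP seq=0 -> fresh
Step 3: SEND seq=159 -> fresh
Step 4: SEND seq=325 -> fresh
Step 5: SEND seq=0 -> retransmit
Step 6: SEND seq=2225 -> fresh
Step 7: SEND seq=2330 -> fresh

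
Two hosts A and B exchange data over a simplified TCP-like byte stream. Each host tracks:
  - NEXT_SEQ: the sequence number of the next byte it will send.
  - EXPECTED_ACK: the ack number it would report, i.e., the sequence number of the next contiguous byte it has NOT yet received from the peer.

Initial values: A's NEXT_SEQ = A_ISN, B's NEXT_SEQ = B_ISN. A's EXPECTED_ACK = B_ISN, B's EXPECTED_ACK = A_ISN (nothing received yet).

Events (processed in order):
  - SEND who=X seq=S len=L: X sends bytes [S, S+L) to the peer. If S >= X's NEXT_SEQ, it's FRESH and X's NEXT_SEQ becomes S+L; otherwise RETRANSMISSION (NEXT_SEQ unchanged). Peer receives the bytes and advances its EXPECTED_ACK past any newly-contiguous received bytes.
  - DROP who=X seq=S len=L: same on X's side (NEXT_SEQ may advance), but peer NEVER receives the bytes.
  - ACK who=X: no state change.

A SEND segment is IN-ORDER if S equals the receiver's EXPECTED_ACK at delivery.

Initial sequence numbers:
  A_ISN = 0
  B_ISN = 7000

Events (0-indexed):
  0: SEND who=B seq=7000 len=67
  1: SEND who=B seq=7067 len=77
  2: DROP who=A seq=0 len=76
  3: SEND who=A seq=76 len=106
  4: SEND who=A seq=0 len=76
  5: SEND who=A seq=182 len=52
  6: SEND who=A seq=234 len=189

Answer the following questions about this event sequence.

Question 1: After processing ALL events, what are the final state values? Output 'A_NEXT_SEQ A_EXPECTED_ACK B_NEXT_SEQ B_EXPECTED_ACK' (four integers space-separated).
Answer: 423 7144 7144 423

Derivation:
After event 0: A_seq=0 A_ack=7067 B_seq=7067 B_ack=0
After event 1: A_seq=0 A_ack=7144 B_seq=7144 B_ack=0
After event 2: A_seq=76 A_ack=7144 B_seq=7144 B_ack=0
After event 3: A_seq=182 A_ack=7144 B_seq=7144 B_ack=0
After event 4: A_seq=182 A_ack=7144 B_seq=7144 B_ack=182
After event 5: A_seq=234 A_ack=7144 B_seq=7144 B_ack=234
After event 6: A_seq=423 A_ack=7144 B_seq=7144 B_ack=423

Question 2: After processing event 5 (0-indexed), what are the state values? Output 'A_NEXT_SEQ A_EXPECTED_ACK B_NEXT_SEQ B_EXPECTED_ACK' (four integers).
After event 0: A_seq=0 A_ack=7067 B_seq=7067 B_ack=0
After event 1: A_seq=0 A_ack=7144 B_seq=7144 B_ack=0
After event 2: A_seq=76 A_ack=7144 B_seq=7144 B_ack=0
After event 3: A_seq=182 A_ack=7144 B_seq=7144 B_ack=0
After event 4: A_seq=182 A_ack=7144 B_seq=7144 B_ack=182
After event 5: A_seq=234 A_ack=7144 B_seq=7144 B_ack=234

234 7144 7144 234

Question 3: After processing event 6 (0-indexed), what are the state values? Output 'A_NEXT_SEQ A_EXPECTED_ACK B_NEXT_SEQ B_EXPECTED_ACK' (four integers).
After event 0: A_seq=0 A_ack=7067 B_seq=7067 B_ack=0
After event 1: A_seq=0 A_ack=7144 B_seq=7144 B_ack=0
After event 2: A_seq=76 A_ack=7144 B_seq=7144 B_ack=0
After event 3: A_seq=182 A_ack=7144 B_seq=7144 B_ack=0
After event 4: A_seq=182 A_ack=7144 B_seq=7144 B_ack=182
After event 5: A_seq=234 A_ack=7144 B_seq=7144 B_ack=234
After event 6: A_seq=423 A_ack=7144 B_seq=7144 B_ack=423

423 7144 7144 423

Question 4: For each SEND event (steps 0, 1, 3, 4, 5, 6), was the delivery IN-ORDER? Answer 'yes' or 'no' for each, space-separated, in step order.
Step 0: SEND seq=7000 -> in-order
Step 1: SEND seq=7067 -> in-order
Step 3: SEND seq=76 -> out-of-order
Step 4: SEND seq=0 -> in-order
Step 5: SEND seq=182 -> in-order
Step 6: SEND seq=234 -> in-order

Answer: yes yes no yes yes yes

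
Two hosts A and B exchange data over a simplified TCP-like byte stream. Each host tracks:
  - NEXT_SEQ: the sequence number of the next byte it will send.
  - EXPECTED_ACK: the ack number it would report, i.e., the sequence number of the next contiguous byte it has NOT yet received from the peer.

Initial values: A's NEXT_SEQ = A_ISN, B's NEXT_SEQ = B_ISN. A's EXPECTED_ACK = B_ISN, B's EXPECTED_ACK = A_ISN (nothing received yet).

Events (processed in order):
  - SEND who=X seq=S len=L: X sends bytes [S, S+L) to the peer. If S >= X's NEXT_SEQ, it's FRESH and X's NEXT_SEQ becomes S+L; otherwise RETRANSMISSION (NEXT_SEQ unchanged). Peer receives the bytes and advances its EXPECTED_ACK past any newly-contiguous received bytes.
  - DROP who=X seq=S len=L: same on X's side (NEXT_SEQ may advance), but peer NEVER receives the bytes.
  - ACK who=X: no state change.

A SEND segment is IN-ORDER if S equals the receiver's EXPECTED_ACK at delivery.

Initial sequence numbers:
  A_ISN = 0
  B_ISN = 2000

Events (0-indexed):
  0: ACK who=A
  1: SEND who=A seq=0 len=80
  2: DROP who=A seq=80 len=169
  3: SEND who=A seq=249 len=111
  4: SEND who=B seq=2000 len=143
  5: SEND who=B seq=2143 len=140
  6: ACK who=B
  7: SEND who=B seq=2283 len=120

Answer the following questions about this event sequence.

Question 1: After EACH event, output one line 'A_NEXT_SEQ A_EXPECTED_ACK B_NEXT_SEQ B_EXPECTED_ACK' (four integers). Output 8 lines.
0 2000 2000 0
80 2000 2000 80
249 2000 2000 80
360 2000 2000 80
360 2143 2143 80
360 2283 2283 80
360 2283 2283 80
360 2403 2403 80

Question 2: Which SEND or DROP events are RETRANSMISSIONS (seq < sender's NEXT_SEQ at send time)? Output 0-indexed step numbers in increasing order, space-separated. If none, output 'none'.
Step 1: SEND seq=0 -> fresh
Step 2: DROP seq=80 -> fresh
Step 3: SEND seq=249 -> fresh
Step 4: SEND seq=2000 -> fresh
Step 5: SEND seq=2143 -> fresh
Step 7: SEND seq=2283 -> fresh

Answer: none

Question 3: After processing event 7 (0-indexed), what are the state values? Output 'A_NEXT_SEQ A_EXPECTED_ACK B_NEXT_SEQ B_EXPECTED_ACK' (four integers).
After event 0: A_seq=0 A_ack=2000 B_seq=2000 B_ack=0
After event 1: A_seq=80 A_ack=2000 B_seq=2000 B_ack=80
After event 2: A_seq=249 A_ack=2000 B_seq=2000 B_ack=80
After event 3: A_seq=360 A_ack=2000 B_seq=2000 B_ack=80
After event 4: A_seq=360 A_ack=2143 B_seq=2143 B_ack=80
After event 5: A_seq=360 A_ack=2283 B_seq=2283 B_ack=80
After event 6: A_seq=360 A_ack=2283 B_seq=2283 B_ack=80
After event 7: A_seq=360 A_ack=2403 B_seq=2403 B_ack=80

360 2403 2403 80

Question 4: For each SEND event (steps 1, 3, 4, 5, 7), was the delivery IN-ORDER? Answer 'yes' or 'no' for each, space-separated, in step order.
Step 1: SEND seq=0 -> in-order
Step 3: SEND seq=249 -> out-of-order
Step 4: SEND seq=2000 -> in-order
Step 5: SEND seq=2143 -> in-order
Step 7: SEND seq=2283 -> in-order

Answer: yes no yes yes yes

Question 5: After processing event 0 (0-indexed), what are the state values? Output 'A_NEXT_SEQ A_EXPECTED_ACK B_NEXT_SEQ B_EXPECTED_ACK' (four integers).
After event 0: A_seq=0 A_ack=2000 B_seq=2000 B_ack=0

0 2000 2000 0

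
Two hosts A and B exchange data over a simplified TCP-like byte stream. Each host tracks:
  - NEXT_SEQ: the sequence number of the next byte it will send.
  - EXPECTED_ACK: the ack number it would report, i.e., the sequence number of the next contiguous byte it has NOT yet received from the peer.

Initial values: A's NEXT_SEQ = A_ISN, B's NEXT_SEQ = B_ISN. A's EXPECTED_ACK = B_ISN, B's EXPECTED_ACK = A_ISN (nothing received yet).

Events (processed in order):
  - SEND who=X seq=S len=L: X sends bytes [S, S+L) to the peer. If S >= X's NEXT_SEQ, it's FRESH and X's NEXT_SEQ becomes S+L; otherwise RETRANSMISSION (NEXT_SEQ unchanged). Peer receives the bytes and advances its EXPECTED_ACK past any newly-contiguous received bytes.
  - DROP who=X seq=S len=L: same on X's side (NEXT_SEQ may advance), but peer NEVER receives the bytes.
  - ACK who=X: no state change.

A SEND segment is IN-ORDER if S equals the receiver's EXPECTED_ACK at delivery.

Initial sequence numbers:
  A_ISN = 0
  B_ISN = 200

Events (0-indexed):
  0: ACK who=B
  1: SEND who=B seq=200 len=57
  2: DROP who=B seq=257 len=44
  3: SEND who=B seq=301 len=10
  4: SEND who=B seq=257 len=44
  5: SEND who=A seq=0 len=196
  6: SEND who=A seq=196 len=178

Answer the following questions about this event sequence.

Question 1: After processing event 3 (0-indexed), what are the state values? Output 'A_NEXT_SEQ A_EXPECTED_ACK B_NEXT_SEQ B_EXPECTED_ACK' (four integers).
After event 0: A_seq=0 A_ack=200 B_seq=200 B_ack=0
After event 1: A_seq=0 A_ack=257 B_seq=257 B_ack=0
After event 2: A_seq=0 A_ack=257 B_seq=301 B_ack=0
After event 3: A_seq=0 A_ack=257 B_seq=311 B_ack=0

0 257 311 0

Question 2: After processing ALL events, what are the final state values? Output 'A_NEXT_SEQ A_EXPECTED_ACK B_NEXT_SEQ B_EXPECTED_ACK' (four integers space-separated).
After event 0: A_seq=0 A_ack=200 B_seq=200 B_ack=0
After event 1: A_seq=0 A_ack=257 B_seq=257 B_ack=0
After event 2: A_seq=0 A_ack=257 B_seq=301 B_ack=0
After event 3: A_seq=0 A_ack=257 B_seq=311 B_ack=0
After event 4: A_seq=0 A_ack=311 B_seq=311 B_ack=0
After event 5: A_seq=196 A_ack=311 B_seq=311 B_ack=196
After event 6: A_seq=374 A_ack=311 B_seq=311 B_ack=374

Answer: 374 311 311 374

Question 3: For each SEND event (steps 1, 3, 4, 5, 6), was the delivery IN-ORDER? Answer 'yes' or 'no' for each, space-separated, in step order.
Step 1: SEND seq=200 -> in-order
Step 3: SEND seq=301 -> out-of-order
Step 4: SEND seq=257 -> in-order
Step 5: SEND seq=0 -> in-order
Step 6: SEND seq=196 -> in-order

Answer: yes no yes yes yes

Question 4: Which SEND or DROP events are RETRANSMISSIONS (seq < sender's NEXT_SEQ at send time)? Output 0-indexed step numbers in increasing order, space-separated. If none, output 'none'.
Answer: 4

Derivation:
Step 1: SEND seq=200 -> fresh
Step 2: DROP seq=257 -> fresh
Step 3: SEND seq=301 -> fresh
Step 4: SEND seq=257 -> retransmit
Step 5: SEND seq=0 -> fresh
Step 6: SEND seq=196 -> fresh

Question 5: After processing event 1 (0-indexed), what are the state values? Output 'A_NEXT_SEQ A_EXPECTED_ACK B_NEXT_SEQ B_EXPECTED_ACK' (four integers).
After event 0: A_seq=0 A_ack=200 B_seq=200 B_ack=0
After event 1: A_seq=0 A_ack=257 B_seq=257 B_ack=0

0 257 257 0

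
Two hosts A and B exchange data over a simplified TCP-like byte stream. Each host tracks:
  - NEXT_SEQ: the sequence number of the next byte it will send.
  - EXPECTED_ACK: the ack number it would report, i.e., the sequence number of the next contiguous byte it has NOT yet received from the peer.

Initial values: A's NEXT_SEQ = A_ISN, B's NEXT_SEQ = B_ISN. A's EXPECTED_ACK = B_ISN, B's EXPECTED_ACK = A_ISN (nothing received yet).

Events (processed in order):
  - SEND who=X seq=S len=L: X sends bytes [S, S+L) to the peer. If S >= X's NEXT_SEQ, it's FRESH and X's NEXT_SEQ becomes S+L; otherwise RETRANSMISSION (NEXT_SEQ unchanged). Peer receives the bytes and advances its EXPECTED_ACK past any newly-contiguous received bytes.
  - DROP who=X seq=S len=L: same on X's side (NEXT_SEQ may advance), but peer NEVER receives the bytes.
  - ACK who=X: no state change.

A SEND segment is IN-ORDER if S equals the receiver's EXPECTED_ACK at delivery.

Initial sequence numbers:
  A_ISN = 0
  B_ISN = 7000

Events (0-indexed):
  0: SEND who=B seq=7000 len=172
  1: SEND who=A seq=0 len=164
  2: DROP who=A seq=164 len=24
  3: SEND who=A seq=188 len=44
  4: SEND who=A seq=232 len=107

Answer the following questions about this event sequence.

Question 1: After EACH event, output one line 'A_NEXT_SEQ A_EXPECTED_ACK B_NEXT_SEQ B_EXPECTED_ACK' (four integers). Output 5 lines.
0 7172 7172 0
164 7172 7172 164
188 7172 7172 164
232 7172 7172 164
339 7172 7172 164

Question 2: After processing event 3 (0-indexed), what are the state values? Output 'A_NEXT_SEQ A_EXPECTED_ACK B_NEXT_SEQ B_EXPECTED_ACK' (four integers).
After event 0: A_seq=0 A_ack=7172 B_seq=7172 B_ack=0
After event 1: A_seq=164 A_ack=7172 B_seq=7172 B_ack=164
After event 2: A_seq=188 A_ack=7172 B_seq=7172 B_ack=164
After event 3: A_seq=232 A_ack=7172 B_seq=7172 B_ack=164

232 7172 7172 164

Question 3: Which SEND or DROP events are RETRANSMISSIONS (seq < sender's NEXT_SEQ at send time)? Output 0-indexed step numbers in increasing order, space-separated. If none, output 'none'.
Answer: none

Derivation:
Step 0: SEND seq=7000 -> fresh
Step 1: SEND seq=0 -> fresh
Step 2: DROP seq=164 -> fresh
Step 3: SEND seq=188 -> fresh
Step 4: SEND seq=232 -> fresh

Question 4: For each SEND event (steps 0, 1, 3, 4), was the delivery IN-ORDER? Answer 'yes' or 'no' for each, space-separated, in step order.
Answer: yes yes no no

Derivation:
Step 0: SEND seq=7000 -> in-order
Step 1: SEND seq=0 -> in-order
Step 3: SEND seq=188 -> out-of-order
Step 4: SEND seq=232 -> out-of-order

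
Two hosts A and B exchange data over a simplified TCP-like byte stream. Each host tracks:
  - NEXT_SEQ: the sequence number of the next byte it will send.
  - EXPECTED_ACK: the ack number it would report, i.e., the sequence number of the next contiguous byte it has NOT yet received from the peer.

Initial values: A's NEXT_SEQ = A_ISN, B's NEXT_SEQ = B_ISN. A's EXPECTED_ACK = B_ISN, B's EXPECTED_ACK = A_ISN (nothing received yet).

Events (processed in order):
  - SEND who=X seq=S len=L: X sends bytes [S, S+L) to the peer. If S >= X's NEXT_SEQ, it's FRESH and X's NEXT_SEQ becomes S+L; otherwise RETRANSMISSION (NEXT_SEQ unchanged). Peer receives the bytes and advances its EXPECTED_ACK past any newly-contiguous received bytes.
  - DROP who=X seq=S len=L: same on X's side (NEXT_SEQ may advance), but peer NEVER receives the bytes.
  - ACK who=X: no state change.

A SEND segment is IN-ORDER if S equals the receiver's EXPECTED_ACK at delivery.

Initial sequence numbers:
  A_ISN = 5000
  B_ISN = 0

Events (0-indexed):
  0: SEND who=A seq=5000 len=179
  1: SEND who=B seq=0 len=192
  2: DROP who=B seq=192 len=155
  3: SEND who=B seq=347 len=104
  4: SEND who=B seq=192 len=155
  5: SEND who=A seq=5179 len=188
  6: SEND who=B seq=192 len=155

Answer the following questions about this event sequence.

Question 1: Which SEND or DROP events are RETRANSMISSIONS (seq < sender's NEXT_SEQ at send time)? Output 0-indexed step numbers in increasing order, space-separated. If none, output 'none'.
Step 0: SEND seq=5000 -> fresh
Step 1: SEND seq=0 -> fresh
Step 2: DROP seq=192 -> fresh
Step 3: SEND seq=347 -> fresh
Step 4: SEND seq=192 -> retransmit
Step 5: SEND seq=5179 -> fresh
Step 6: SEND seq=192 -> retransmit

Answer: 4 6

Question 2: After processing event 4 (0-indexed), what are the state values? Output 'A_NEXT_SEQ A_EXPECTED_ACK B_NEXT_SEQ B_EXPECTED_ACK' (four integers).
After event 0: A_seq=5179 A_ack=0 B_seq=0 B_ack=5179
After event 1: A_seq=5179 A_ack=192 B_seq=192 B_ack=5179
After event 2: A_seq=5179 A_ack=192 B_seq=347 B_ack=5179
After event 3: A_seq=5179 A_ack=192 B_seq=451 B_ack=5179
After event 4: A_seq=5179 A_ack=451 B_seq=451 B_ack=5179

5179 451 451 5179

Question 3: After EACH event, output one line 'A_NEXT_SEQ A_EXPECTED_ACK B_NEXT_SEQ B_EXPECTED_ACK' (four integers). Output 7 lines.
5179 0 0 5179
5179 192 192 5179
5179 192 347 5179
5179 192 451 5179
5179 451 451 5179
5367 451 451 5367
5367 451 451 5367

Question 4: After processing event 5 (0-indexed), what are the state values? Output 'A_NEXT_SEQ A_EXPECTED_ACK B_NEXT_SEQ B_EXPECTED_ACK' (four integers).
After event 0: A_seq=5179 A_ack=0 B_seq=0 B_ack=5179
After event 1: A_seq=5179 A_ack=192 B_seq=192 B_ack=5179
After event 2: A_seq=5179 A_ack=192 B_seq=347 B_ack=5179
After event 3: A_seq=5179 A_ack=192 B_seq=451 B_ack=5179
After event 4: A_seq=5179 A_ack=451 B_seq=451 B_ack=5179
After event 5: A_seq=5367 A_ack=451 B_seq=451 B_ack=5367

5367 451 451 5367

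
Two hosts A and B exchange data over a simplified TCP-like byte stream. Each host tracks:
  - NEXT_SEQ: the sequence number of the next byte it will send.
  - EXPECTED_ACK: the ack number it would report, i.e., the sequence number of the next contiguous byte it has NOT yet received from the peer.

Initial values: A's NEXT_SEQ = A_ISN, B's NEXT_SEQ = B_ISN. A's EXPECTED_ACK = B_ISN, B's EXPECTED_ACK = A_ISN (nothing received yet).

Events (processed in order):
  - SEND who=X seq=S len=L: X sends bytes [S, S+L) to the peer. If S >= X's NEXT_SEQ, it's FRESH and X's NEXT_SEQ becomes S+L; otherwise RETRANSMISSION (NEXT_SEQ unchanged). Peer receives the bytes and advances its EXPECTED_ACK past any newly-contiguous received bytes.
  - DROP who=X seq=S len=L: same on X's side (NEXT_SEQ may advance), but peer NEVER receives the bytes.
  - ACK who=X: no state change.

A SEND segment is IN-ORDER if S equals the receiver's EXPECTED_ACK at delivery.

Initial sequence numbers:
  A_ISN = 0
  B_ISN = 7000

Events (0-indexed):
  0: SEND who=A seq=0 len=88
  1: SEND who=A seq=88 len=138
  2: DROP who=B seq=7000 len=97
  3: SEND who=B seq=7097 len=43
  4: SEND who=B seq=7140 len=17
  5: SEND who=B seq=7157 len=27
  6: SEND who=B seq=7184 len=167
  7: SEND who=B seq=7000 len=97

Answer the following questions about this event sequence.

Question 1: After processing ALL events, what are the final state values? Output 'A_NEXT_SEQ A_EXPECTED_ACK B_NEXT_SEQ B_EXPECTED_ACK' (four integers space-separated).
After event 0: A_seq=88 A_ack=7000 B_seq=7000 B_ack=88
After event 1: A_seq=226 A_ack=7000 B_seq=7000 B_ack=226
After event 2: A_seq=226 A_ack=7000 B_seq=7097 B_ack=226
After event 3: A_seq=226 A_ack=7000 B_seq=7140 B_ack=226
After event 4: A_seq=226 A_ack=7000 B_seq=7157 B_ack=226
After event 5: A_seq=226 A_ack=7000 B_seq=7184 B_ack=226
After event 6: A_seq=226 A_ack=7000 B_seq=7351 B_ack=226
After event 7: A_seq=226 A_ack=7351 B_seq=7351 B_ack=226

Answer: 226 7351 7351 226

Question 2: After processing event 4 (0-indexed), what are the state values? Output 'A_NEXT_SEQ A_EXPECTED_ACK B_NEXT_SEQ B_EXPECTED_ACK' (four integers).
After event 0: A_seq=88 A_ack=7000 B_seq=7000 B_ack=88
After event 1: A_seq=226 A_ack=7000 B_seq=7000 B_ack=226
After event 2: A_seq=226 A_ack=7000 B_seq=7097 B_ack=226
After event 3: A_seq=226 A_ack=7000 B_seq=7140 B_ack=226
After event 4: A_seq=226 A_ack=7000 B_seq=7157 B_ack=226

226 7000 7157 226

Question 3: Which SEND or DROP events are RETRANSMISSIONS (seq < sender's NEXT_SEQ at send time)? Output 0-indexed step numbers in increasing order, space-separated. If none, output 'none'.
Step 0: SEND seq=0 -> fresh
Step 1: SEND seq=88 -> fresh
Step 2: DROP seq=7000 -> fresh
Step 3: SEND seq=7097 -> fresh
Step 4: SEND seq=7140 -> fresh
Step 5: SEND seq=7157 -> fresh
Step 6: SEND seq=7184 -> fresh
Step 7: SEND seq=7000 -> retransmit

Answer: 7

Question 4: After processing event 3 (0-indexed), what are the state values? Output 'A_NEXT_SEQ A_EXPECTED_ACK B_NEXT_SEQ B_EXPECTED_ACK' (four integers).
After event 0: A_seq=88 A_ack=7000 B_seq=7000 B_ack=88
After event 1: A_seq=226 A_ack=7000 B_seq=7000 B_ack=226
After event 2: A_seq=226 A_ack=7000 B_seq=7097 B_ack=226
After event 3: A_seq=226 A_ack=7000 B_seq=7140 B_ack=226

226 7000 7140 226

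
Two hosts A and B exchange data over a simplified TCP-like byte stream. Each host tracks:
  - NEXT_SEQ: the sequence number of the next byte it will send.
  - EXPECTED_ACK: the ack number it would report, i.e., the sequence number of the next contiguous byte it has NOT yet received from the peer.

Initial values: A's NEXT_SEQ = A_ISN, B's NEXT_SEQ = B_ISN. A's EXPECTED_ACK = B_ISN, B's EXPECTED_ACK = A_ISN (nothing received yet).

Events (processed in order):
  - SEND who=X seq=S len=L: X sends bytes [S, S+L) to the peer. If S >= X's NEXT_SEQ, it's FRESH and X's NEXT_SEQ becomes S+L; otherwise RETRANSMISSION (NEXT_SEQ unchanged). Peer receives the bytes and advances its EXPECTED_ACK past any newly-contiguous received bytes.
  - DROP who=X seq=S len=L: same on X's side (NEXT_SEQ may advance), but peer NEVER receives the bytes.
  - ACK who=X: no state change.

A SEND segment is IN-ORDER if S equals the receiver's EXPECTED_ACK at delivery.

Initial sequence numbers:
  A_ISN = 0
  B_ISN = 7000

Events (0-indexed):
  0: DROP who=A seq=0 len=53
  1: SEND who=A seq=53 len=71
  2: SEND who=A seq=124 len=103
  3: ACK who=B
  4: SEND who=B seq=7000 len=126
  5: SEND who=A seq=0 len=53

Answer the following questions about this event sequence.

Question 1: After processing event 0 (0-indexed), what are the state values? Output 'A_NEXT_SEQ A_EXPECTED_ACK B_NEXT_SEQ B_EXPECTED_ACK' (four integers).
After event 0: A_seq=53 A_ack=7000 B_seq=7000 B_ack=0

53 7000 7000 0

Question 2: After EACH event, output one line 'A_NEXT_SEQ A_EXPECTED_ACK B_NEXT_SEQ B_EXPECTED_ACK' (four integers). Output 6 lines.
53 7000 7000 0
124 7000 7000 0
227 7000 7000 0
227 7000 7000 0
227 7126 7126 0
227 7126 7126 227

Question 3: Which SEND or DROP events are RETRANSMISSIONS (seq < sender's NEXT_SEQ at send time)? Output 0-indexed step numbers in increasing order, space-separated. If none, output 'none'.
Step 0: DROP seq=0 -> fresh
Step 1: SEND seq=53 -> fresh
Step 2: SEND seq=124 -> fresh
Step 4: SEND seq=7000 -> fresh
Step 5: SEND seq=0 -> retransmit

Answer: 5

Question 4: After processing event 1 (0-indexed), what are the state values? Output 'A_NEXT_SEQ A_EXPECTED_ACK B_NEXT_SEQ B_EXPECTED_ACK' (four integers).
After event 0: A_seq=53 A_ack=7000 B_seq=7000 B_ack=0
After event 1: A_seq=124 A_ack=7000 B_seq=7000 B_ack=0

124 7000 7000 0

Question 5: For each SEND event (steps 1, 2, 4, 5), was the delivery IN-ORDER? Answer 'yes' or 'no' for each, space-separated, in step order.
Answer: no no yes yes

Derivation:
Step 1: SEND seq=53 -> out-of-order
Step 2: SEND seq=124 -> out-of-order
Step 4: SEND seq=7000 -> in-order
Step 5: SEND seq=0 -> in-order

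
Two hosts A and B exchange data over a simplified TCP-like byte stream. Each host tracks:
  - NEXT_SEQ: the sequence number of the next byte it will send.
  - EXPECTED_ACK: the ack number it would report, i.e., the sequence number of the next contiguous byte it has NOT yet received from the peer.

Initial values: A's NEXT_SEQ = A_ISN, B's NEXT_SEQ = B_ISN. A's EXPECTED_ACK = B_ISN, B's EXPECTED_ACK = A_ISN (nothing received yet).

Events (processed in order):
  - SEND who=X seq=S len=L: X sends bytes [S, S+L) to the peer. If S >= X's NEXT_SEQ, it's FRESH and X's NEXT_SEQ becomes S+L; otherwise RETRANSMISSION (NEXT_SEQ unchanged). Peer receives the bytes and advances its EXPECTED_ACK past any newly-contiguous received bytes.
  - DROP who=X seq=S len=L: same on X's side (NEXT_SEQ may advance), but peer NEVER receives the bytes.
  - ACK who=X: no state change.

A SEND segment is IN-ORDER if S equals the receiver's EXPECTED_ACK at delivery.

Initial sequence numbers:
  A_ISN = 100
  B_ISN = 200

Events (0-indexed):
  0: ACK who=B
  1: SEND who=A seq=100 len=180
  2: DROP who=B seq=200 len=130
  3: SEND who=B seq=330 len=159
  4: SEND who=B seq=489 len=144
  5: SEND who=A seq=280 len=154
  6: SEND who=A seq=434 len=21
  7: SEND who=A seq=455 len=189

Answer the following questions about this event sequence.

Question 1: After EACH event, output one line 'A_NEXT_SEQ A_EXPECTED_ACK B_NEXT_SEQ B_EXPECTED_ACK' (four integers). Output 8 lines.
100 200 200 100
280 200 200 280
280 200 330 280
280 200 489 280
280 200 633 280
434 200 633 434
455 200 633 455
644 200 633 644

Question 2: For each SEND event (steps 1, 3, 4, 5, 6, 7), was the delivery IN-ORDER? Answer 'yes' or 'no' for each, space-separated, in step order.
Step 1: SEND seq=100 -> in-order
Step 3: SEND seq=330 -> out-of-order
Step 4: SEND seq=489 -> out-of-order
Step 5: SEND seq=280 -> in-order
Step 6: SEND seq=434 -> in-order
Step 7: SEND seq=455 -> in-order

Answer: yes no no yes yes yes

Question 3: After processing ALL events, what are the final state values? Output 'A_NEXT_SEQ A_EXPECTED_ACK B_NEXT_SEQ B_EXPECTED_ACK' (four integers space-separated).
After event 0: A_seq=100 A_ack=200 B_seq=200 B_ack=100
After event 1: A_seq=280 A_ack=200 B_seq=200 B_ack=280
After event 2: A_seq=280 A_ack=200 B_seq=330 B_ack=280
After event 3: A_seq=280 A_ack=200 B_seq=489 B_ack=280
After event 4: A_seq=280 A_ack=200 B_seq=633 B_ack=280
After event 5: A_seq=434 A_ack=200 B_seq=633 B_ack=434
After event 6: A_seq=455 A_ack=200 B_seq=633 B_ack=455
After event 7: A_seq=644 A_ack=200 B_seq=633 B_ack=644

Answer: 644 200 633 644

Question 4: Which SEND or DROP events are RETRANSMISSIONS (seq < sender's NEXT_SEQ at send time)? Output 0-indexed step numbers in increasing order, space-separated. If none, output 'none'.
Step 1: SEND seq=100 -> fresh
Step 2: DROP seq=200 -> fresh
Step 3: SEND seq=330 -> fresh
Step 4: SEND seq=489 -> fresh
Step 5: SEND seq=280 -> fresh
Step 6: SEND seq=434 -> fresh
Step 7: SEND seq=455 -> fresh

Answer: none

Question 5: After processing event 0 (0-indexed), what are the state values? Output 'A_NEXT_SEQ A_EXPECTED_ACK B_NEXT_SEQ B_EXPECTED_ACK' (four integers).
After event 0: A_seq=100 A_ack=200 B_seq=200 B_ack=100

100 200 200 100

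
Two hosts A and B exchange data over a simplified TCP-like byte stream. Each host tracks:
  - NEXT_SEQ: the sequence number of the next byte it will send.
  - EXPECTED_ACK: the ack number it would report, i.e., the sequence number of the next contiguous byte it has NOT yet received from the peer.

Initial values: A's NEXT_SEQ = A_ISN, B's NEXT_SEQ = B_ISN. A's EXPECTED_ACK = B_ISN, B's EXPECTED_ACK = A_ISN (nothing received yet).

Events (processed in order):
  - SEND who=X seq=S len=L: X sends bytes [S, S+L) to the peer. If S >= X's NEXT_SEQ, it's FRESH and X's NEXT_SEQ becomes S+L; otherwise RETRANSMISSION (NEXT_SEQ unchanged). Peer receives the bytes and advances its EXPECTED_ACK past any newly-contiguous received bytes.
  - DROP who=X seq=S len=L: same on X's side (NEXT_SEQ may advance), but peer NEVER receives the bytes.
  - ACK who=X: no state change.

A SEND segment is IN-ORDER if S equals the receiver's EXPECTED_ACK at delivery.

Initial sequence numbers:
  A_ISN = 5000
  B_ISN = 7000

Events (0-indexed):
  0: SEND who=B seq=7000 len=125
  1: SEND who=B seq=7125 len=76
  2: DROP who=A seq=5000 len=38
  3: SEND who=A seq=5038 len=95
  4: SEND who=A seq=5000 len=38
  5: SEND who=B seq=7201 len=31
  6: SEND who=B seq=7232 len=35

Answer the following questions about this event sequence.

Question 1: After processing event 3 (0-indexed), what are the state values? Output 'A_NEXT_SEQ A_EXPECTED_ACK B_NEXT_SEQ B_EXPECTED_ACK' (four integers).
After event 0: A_seq=5000 A_ack=7125 B_seq=7125 B_ack=5000
After event 1: A_seq=5000 A_ack=7201 B_seq=7201 B_ack=5000
After event 2: A_seq=5038 A_ack=7201 B_seq=7201 B_ack=5000
After event 3: A_seq=5133 A_ack=7201 B_seq=7201 B_ack=5000

5133 7201 7201 5000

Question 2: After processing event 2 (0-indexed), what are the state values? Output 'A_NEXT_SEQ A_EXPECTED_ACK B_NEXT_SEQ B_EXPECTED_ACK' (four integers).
After event 0: A_seq=5000 A_ack=7125 B_seq=7125 B_ack=5000
After event 1: A_seq=5000 A_ack=7201 B_seq=7201 B_ack=5000
After event 2: A_seq=5038 A_ack=7201 B_seq=7201 B_ack=5000

5038 7201 7201 5000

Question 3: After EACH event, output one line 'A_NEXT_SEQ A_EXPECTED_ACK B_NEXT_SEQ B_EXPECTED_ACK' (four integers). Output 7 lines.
5000 7125 7125 5000
5000 7201 7201 5000
5038 7201 7201 5000
5133 7201 7201 5000
5133 7201 7201 5133
5133 7232 7232 5133
5133 7267 7267 5133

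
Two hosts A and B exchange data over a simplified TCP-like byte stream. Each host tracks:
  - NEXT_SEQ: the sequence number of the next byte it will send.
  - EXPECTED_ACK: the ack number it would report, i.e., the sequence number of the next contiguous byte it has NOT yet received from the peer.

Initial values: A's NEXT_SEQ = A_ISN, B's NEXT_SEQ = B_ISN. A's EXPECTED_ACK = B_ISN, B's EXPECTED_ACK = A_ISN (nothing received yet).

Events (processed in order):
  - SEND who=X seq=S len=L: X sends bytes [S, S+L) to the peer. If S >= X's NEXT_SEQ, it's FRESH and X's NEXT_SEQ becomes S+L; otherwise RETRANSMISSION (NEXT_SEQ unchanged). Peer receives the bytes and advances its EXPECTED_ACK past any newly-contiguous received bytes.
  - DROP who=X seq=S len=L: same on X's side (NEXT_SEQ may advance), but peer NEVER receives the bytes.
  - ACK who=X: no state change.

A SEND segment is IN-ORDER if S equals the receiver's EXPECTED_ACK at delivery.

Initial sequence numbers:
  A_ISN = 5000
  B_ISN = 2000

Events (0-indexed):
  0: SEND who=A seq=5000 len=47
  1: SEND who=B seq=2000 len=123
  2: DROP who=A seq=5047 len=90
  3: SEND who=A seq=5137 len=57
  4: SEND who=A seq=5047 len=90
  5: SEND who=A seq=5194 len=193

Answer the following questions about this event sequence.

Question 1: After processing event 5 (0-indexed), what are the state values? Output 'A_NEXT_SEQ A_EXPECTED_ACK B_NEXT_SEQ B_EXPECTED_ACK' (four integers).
After event 0: A_seq=5047 A_ack=2000 B_seq=2000 B_ack=5047
After event 1: A_seq=5047 A_ack=2123 B_seq=2123 B_ack=5047
After event 2: A_seq=5137 A_ack=2123 B_seq=2123 B_ack=5047
After event 3: A_seq=5194 A_ack=2123 B_seq=2123 B_ack=5047
After event 4: A_seq=5194 A_ack=2123 B_seq=2123 B_ack=5194
After event 5: A_seq=5387 A_ack=2123 B_seq=2123 B_ack=5387

5387 2123 2123 5387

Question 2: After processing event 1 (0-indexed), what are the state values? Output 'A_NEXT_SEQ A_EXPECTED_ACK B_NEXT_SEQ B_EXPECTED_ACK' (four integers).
After event 0: A_seq=5047 A_ack=2000 B_seq=2000 B_ack=5047
After event 1: A_seq=5047 A_ack=2123 B_seq=2123 B_ack=5047

5047 2123 2123 5047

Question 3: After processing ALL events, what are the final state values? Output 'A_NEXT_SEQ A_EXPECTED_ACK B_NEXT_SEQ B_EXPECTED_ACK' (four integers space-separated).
After event 0: A_seq=5047 A_ack=2000 B_seq=2000 B_ack=5047
After event 1: A_seq=5047 A_ack=2123 B_seq=2123 B_ack=5047
After event 2: A_seq=5137 A_ack=2123 B_seq=2123 B_ack=5047
After event 3: A_seq=5194 A_ack=2123 B_seq=2123 B_ack=5047
After event 4: A_seq=5194 A_ack=2123 B_seq=2123 B_ack=5194
After event 5: A_seq=5387 A_ack=2123 B_seq=2123 B_ack=5387

Answer: 5387 2123 2123 5387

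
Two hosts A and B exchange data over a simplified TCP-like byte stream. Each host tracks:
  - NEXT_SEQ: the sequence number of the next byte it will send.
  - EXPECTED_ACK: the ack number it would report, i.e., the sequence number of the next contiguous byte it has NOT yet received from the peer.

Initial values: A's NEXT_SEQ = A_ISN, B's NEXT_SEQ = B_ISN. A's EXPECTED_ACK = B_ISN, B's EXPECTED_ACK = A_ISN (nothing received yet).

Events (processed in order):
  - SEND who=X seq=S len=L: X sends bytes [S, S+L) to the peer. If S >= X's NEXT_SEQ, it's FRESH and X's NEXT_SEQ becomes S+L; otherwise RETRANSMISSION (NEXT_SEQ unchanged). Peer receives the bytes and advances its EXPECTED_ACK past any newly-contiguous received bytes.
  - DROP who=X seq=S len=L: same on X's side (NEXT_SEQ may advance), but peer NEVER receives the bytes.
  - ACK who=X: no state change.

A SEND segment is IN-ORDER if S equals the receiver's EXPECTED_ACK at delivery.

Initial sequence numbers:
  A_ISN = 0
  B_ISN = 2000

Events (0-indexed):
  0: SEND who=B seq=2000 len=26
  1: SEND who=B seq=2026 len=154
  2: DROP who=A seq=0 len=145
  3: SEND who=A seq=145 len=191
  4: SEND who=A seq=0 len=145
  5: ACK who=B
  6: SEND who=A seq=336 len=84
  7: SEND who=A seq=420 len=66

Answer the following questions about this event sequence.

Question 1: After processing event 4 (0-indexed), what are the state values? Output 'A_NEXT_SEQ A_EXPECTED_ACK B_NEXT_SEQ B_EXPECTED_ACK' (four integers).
After event 0: A_seq=0 A_ack=2026 B_seq=2026 B_ack=0
After event 1: A_seq=0 A_ack=2180 B_seq=2180 B_ack=0
After event 2: A_seq=145 A_ack=2180 B_seq=2180 B_ack=0
After event 3: A_seq=336 A_ack=2180 B_seq=2180 B_ack=0
After event 4: A_seq=336 A_ack=2180 B_seq=2180 B_ack=336

336 2180 2180 336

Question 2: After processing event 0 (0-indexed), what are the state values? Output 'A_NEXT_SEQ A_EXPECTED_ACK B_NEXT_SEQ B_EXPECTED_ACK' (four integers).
After event 0: A_seq=0 A_ack=2026 B_seq=2026 B_ack=0

0 2026 2026 0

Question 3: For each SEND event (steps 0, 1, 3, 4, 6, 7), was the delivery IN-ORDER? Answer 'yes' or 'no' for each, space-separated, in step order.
Answer: yes yes no yes yes yes

Derivation:
Step 0: SEND seq=2000 -> in-order
Step 1: SEND seq=2026 -> in-order
Step 3: SEND seq=145 -> out-of-order
Step 4: SEND seq=0 -> in-order
Step 6: SEND seq=336 -> in-order
Step 7: SEND seq=420 -> in-order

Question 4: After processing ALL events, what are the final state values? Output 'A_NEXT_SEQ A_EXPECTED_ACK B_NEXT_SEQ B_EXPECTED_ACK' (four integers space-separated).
After event 0: A_seq=0 A_ack=2026 B_seq=2026 B_ack=0
After event 1: A_seq=0 A_ack=2180 B_seq=2180 B_ack=0
After event 2: A_seq=145 A_ack=2180 B_seq=2180 B_ack=0
After event 3: A_seq=336 A_ack=2180 B_seq=2180 B_ack=0
After event 4: A_seq=336 A_ack=2180 B_seq=2180 B_ack=336
After event 5: A_seq=336 A_ack=2180 B_seq=2180 B_ack=336
After event 6: A_seq=420 A_ack=2180 B_seq=2180 B_ack=420
After event 7: A_seq=486 A_ack=2180 B_seq=2180 B_ack=486

Answer: 486 2180 2180 486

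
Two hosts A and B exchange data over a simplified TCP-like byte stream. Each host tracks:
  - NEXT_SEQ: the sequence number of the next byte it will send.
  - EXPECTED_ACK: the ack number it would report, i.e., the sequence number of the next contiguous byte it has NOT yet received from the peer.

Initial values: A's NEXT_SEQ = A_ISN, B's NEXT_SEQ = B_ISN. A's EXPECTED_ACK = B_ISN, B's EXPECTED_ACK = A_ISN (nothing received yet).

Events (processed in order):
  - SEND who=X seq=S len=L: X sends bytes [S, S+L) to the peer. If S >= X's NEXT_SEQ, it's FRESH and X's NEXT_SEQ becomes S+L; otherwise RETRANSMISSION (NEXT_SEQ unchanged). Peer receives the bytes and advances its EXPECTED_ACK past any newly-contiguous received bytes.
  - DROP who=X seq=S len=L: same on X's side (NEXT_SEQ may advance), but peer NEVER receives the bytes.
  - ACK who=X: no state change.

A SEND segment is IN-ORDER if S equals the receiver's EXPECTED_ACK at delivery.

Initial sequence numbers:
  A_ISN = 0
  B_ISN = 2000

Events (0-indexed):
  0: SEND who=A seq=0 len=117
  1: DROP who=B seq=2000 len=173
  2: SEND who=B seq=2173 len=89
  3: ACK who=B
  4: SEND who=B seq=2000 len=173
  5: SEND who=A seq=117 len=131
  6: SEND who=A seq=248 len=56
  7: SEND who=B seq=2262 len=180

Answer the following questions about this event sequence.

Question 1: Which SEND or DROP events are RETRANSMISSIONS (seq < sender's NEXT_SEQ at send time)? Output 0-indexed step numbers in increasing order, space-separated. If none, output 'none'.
Answer: 4

Derivation:
Step 0: SEND seq=0 -> fresh
Step 1: DROP seq=2000 -> fresh
Step 2: SEND seq=2173 -> fresh
Step 4: SEND seq=2000 -> retransmit
Step 5: SEND seq=117 -> fresh
Step 6: SEND seq=248 -> fresh
Step 7: SEND seq=2262 -> fresh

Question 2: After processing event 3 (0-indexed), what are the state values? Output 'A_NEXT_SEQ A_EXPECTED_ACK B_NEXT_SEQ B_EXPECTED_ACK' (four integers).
After event 0: A_seq=117 A_ack=2000 B_seq=2000 B_ack=117
After event 1: A_seq=117 A_ack=2000 B_seq=2173 B_ack=117
After event 2: A_seq=117 A_ack=2000 B_seq=2262 B_ack=117
After event 3: A_seq=117 A_ack=2000 B_seq=2262 B_ack=117

117 2000 2262 117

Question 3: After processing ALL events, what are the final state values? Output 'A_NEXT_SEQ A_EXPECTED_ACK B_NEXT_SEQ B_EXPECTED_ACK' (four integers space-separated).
Answer: 304 2442 2442 304

Derivation:
After event 0: A_seq=117 A_ack=2000 B_seq=2000 B_ack=117
After event 1: A_seq=117 A_ack=2000 B_seq=2173 B_ack=117
After event 2: A_seq=117 A_ack=2000 B_seq=2262 B_ack=117
After event 3: A_seq=117 A_ack=2000 B_seq=2262 B_ack=117
After event 4: A_seq=117 A_ack=2262 B_seq=2262 B_ack=117
After event 5: A_seq=248 A_ack=2262 B_seq=2262 B_ack=248
After event 6: A_seq=304 A_ack=2262 B_seq=2262 B_ack=304
After event 7: A_seq=304 A_ack=2442 B_seq=2442 B_ack=304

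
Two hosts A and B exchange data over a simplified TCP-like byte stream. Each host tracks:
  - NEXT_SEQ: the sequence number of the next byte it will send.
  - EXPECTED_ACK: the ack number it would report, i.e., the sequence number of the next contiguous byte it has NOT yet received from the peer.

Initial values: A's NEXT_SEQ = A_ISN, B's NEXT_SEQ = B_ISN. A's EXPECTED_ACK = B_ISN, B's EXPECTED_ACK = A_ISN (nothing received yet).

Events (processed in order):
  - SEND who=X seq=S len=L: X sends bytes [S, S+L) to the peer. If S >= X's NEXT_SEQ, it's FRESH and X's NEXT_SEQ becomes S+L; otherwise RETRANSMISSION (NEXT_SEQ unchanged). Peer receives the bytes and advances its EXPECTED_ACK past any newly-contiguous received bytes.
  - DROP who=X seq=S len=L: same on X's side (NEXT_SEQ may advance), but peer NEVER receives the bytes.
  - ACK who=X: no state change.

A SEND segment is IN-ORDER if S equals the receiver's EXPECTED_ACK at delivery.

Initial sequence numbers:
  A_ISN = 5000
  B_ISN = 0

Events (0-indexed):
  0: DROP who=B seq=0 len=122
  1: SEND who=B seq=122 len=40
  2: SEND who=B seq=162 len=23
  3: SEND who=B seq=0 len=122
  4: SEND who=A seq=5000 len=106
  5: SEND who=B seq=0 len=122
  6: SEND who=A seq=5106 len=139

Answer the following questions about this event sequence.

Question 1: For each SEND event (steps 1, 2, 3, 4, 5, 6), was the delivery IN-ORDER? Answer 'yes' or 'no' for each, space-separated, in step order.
Step 1: SEND seq=122 -> out-of-order
Step 2: SEND seq=162 -> out-of-order
Step 3: SEND seq=0 -> in-order
Step 4: SEND seq=5000 -> in-order
Step 5: SEND seq=0 -> out-of-order
Step 6: SEND seq=5106 -> in-order

Answer: no no yes yes no yes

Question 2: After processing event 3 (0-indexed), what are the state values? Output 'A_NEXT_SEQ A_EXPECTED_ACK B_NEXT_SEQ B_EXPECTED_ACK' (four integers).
After event 0: A_seq=5000 A_ack=0 B_seq=122 B_ack=5000
After event 1: A_seq=5000 A_ack=0 B_seq=162 B_ack=5000
After event 2: A_seq=5000 A_ack=0 B_seq=185 B_ack=5000
After event 3: A_seq=5000 A_ack=185 B_seq=185 B_ack=5000

5000 185 185 5000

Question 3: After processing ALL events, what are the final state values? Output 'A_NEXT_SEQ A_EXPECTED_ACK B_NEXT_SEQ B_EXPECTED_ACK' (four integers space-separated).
Answer: 5245 185 185 5245

Derivation:
After event 0: A_seq=5000 A_ack=0 B_seq=122 B_ack=5000
After event 1: A_seq=5000 A_ack=0 B_seq=162 B_ack=5000
After event 2: A_seq=5000 A_ack=0 B_seq=185 B_ack=5000
After event 3: A_seq=5000 A_ack=185 B_seq=185 B_ack=5000
After event 4: A_seq=5106 A_ack=185 B_seq=185 B_ack=5106
After event 5: A_seq=5106 A_ack=185 B_seq=185 B_ack=5106
After event 6: A_seq=5245 A_ack=185 B_seq=185 B_ack=5245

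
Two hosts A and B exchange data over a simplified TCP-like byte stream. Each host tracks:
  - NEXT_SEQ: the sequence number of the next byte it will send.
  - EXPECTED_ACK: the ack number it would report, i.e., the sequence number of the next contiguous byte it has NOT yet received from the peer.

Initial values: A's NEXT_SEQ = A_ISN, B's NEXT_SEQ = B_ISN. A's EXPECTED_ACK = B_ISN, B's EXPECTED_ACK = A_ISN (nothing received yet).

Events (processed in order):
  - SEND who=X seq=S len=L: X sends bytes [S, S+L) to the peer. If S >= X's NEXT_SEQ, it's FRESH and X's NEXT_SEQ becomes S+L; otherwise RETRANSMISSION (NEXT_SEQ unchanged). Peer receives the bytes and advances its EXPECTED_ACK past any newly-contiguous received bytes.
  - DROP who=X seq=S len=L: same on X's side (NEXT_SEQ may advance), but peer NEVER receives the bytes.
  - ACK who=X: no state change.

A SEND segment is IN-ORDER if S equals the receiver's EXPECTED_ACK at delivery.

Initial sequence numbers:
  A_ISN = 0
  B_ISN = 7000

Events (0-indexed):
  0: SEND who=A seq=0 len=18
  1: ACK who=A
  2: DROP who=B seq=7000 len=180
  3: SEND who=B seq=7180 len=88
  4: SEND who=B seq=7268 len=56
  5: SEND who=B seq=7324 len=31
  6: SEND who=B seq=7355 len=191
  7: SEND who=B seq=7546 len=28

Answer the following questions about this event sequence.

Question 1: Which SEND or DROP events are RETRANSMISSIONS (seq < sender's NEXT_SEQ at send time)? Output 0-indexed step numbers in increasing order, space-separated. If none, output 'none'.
Step 0: SEND seq=0 -> fresh
Step 2: DROP seq=7000 -> fresh
Step 3: SEND seq=7180 -> fresh
Step 4: SEND seq=7268 -> fresh
Step 5: SEND seq=7324 -> fresh
Step 6: SEND seq=7355 -> fresh
Step 7: SEND seq=7546 -> fresh

Answer: none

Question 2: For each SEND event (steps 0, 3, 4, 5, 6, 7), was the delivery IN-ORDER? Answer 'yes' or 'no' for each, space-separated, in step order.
Answer: yes no no no no no

Derivation:
Step 0: SEND seq=0 -> in-order
Step 3: SEND seq=7180 -> out-of-order
Step 4: SEND seq=7268 -> out-of-order
Step 5: SEND seq=7324 -> out-of-order
Step 6: SEND seq=7355 -> out-of-order
Step 7: SEND seq=7546 -> out-of-order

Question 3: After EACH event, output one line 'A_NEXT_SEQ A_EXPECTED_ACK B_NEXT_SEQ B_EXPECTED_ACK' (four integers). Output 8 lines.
18 7000 7000 18
18 7000 7000 18
18 7000 7180 18
18 7000 7268 18
18 7000 7324 18
18 7000 7355 18
18 7000 7546 18
18 7000 7574 18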